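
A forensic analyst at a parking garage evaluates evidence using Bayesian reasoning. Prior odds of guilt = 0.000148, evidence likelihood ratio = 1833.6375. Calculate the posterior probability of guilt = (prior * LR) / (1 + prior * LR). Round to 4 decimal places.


Bayesian evidence evaluation:
Posterior odds = prior_odds * LR = 0.000148 * 1833.6375 = 0.2713783
Posterior probability = posterior_odds / (1 + posterior_odds)
= 0.2713783 / (1 + 0.2713783)
= 0.2713783 / 1.2713783
= 0.2135

0.2135


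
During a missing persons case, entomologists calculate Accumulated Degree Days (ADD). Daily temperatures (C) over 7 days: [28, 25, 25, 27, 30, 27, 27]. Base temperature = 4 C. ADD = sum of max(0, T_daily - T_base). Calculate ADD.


Computing ADD day by day:
Day 1: max(0, 28 - 4) = 24
Day 2: max(0, 25 - 4) = 21
Day 3: max(0, 25 - 4) = 21
Day 4: max(0, 27 - 4) = 23
Day 5: max(0, 30 - 4) = 26
Day 6: max(0, 27 - 4) = 23
Day 7: max(0, 27 - 4) = 23
Total ADD = 161

161


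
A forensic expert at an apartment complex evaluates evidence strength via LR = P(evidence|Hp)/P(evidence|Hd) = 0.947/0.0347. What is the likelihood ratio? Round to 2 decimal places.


Likelihood ratio calculation:
LR = P(E|Hp) / P(E|Hd)
LR = 0.947 / 0.0347
LR = 27.29

27.29


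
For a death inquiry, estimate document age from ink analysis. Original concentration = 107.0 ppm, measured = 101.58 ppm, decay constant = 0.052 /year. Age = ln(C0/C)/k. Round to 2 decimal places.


Document age estimation:
C0/C = 107.0 / 101.58 = 1.053357
ln(C0/C) = 0.051982
t = 0.051982 / 0.052 = 1.00 years

1.00


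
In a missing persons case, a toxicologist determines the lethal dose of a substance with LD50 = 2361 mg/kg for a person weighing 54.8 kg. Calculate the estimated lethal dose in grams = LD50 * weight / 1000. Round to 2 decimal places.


Lethal dose calculation:
Lethal dose = LD50 * body_weight / 1000
= 2361 * 54.8 / 1000
= 129382.8 / 1000
= 129.38 g

129.38


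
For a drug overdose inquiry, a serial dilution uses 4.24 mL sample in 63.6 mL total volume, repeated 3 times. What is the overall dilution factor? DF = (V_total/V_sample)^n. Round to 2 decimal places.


Dilution factor calculation:
Single dilution = V_total / V_sample = 63.6 / 4.24 ≈ 15
Number of dilutions = 3
Total DF = (63.6 / 4.24)^3 (full precision, rounded at the end) = 3375.00

3375.00


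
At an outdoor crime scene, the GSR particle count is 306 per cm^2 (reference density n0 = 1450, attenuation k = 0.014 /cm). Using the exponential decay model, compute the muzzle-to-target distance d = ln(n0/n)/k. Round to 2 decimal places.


GSR distance calculation:
n0/n = 1450 / 306 = 4.738562
ln(n0/n) = 1.555734
d = 1.555734 / 0.014 = 111.12 cm

111.12


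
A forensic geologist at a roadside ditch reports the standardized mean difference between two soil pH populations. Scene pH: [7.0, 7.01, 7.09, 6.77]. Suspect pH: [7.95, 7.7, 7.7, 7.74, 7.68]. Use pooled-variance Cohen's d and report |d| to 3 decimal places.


Pooled-variance Cohen's d for soil pH comparison:
Scene mean = 27.87 / 4 = 6.9675
Suspect mean = 38.77 / 5 = 7.754
Scene sample variance s_s^2 = 0.018958
Suspect sample variance s_c^2 = 0.01248
Pooled variance = ((n_s-1)*s_s^2 + (n_c-1)*s_c^2) / (n_s + n_c - 2) = 0.015256
Pooled SD = sqrt(0.015256) = 0.123515
Mean difference = -0.7865
|d| = |-0.7865| / 0.123515 = 6.368

6.368


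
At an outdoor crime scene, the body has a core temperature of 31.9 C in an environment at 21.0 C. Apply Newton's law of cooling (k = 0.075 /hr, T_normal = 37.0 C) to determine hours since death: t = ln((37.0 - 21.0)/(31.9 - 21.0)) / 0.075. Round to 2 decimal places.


Using Newton's law of cooling:
t = ln((T_normal - T_ambient) / (T_body - T_ambient)) / k
T_normal - T_ambient = 16.0
T_body - T_ambient = 10.9
Ratio = 1.46789
ln(ratio) = 0.383826
t = 0.383826 / 0.075 = 5.12 hours

5.12


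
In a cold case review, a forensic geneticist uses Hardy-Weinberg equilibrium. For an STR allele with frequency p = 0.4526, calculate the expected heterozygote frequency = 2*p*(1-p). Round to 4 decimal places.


Hardy-Weinberg heterozygote frequency:
q = 1 - p = 1 - 0.4526 = 0.5474
2pq = 2 * 0.4526 * 0.5474 = 0.4955

0.4955


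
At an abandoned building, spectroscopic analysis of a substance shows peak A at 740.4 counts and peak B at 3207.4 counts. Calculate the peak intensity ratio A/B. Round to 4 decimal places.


Spectral peak ratio:
Peak A = 740.4 counts
Peak B = 3207.4 counts
Ratio = 740.4 / 3207.4 = 0.2308

0.2308


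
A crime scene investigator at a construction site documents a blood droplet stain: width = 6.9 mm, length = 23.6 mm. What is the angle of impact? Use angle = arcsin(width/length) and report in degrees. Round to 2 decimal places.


Blood spatter impact angle calculation:
width / length = 6.9 / 23.6 = 0.292373
angle = arcsin(0.292373)
angle = 17.00 degrees

17.00


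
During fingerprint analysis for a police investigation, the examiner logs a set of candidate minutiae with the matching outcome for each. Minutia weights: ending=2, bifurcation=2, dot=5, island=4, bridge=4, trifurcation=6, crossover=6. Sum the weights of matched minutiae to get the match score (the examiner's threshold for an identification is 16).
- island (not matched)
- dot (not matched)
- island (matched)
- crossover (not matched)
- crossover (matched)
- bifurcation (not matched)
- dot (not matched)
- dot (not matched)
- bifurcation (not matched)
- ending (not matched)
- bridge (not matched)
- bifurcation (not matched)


Weighted minutiae match score:
  island: not matched, +0
  dot: not matched, +0
  island: matched, +4 (running total 4)
  crossover: not matched, +0
  crossover: matched, +6 (running total 10)
  bifurcation: not matched, +0
  dot: not matched, +0
  dot: not matched, +0
  bifurcation: not matched, +0
  ending: not matched, +0
  bridge: not matched, +0
  bifurcation: not matched, +0
Total score = 10
Threshold = 16; verdict = inconclusive

10


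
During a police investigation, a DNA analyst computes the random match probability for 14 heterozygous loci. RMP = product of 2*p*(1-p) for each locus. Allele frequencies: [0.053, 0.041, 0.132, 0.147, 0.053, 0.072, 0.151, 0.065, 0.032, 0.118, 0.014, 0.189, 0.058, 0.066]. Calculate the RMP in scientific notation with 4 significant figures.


Computing RMP for 14 loci:
Locus 1: 2 * 0.053 * 0.947 = 0.100382
Locus 2: 2 * 0.041 * 0.959 = 0.078638
Locus 3: 2 * 0.132 * 0.868 = 0.229152
Locus 4: 2 * 0.147 * 0.853 = 0.250782
Locus 5: 2 * 0.053 * 0.947 = 0.100382
Locus 6: 2 * 0.072 * 0.928 = 0.133632
Locus 7: 2 * 0.151 * 0.849 = 0.256398
Locus 8: 2 * 0.065 * 0.935 = 0.12155
Locus 9: 2 * 0.032 * 0.968 = 0.061952
Locus 10: 2 * 0.118 * 0.882 = 0.208152
Locus 11: 2 * 0.014 * 0.986 = 0.027608
Locus 12: 2 * 0.189 * 0.811 = 0.306558
Locus 13: 2 * 0.058 * 0.942 = 0.109272
Locus 14: 2 * 0.066 * 0.934 = 0.123288
RMP = 2.788e-13

2.788e-13


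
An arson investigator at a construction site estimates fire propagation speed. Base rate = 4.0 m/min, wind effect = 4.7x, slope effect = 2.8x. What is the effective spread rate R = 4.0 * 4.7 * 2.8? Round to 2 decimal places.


Fire spread rate calculation:
R = R0 * wind_factor * slope_factor
= 4.0 * 4.7 * 2.8
= 18.8 * 2.8
= 52.64 m/min

52.64


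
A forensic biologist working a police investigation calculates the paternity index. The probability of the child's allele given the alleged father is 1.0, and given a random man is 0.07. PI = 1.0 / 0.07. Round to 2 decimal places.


Paternity Index calculation:
PI = P(allele|father) / P(allele|random)
PI = 1.0 / 0.07
PI = 14.29

14.29


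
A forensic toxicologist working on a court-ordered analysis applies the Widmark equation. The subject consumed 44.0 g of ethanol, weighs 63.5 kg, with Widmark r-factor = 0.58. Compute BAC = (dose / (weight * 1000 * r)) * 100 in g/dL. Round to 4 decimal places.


Applying the Widmark formula:
BAC = (dose_g / (body_wt * 1000 * r)) * 100
Denominator = 63.5 * 1000 * 0.58 = 36830
BAC = (44.0 / 36830) * 100
BAC = 0.1195 g/dL

0.1195


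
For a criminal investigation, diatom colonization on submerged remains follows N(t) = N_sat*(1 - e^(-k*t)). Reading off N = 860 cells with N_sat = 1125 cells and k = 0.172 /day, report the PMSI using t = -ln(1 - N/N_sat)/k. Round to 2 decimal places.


PMSI from diatom colonization curve:
N / N_sat = 860 / 1125 = 0.764444
1 - N/N_sat = 0.235556
ln(1 - N/N_sat) = -1.445807
t = -ln(1 - N/N_sat) / k = -(-1.445807) / 0.172 = 8.41 days

8.41


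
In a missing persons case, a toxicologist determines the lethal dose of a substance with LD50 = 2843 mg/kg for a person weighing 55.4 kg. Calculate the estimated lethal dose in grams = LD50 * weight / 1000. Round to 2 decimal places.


Lethal dose calculation:
Lethal dose = LD50 * body_weight / 1000
= 2843 * 55.4 / 1000
= 157502.2 / 1000
= 157.50 g

157.50


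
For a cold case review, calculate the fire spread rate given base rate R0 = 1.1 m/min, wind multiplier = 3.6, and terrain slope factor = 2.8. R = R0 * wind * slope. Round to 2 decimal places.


Fire spread rate calculation:
R = R0 * wind_factor * slope_factor
= 1.1 * 3.6 * 2.8
= 3.96 * 2.8
= 11.09 m/min

11.09


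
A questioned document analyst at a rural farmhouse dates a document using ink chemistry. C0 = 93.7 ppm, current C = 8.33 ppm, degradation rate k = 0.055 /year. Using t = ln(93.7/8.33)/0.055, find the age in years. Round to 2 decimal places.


Document age estimation:
C0/C = 93.7 / 8.33 = 11.248499
ln(C0/C) = 2.420235
t = 2.420235 / 0.055 = 44.00 years

44.00


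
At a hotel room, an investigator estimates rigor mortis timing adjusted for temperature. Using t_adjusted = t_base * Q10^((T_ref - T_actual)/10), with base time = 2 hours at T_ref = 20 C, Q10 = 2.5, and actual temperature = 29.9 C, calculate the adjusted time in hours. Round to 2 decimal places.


Rigor mortis time adjustment:
Exponent = (T_ref - T_actual) / 10 = (20 - 29.9) / 10 = -0.99
Q10 factor = 2.5^-0.99 = 0.40368
t_adjusted = 2 * 0.40368 = 0.81 hours

0.81


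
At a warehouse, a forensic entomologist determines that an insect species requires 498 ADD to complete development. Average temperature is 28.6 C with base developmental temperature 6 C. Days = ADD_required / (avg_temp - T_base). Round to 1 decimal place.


Insect development time:
Effective temperature = avg_temp - T_base = 28.6 - 6 = 22.6 C
Days = ADD / effective_temp = 498 / 22.6 = 22.0 days

22.0


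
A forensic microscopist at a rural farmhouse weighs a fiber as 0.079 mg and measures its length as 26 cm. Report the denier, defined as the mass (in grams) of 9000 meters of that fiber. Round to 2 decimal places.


Denier calculation:
Mass in grams = 0.079 mg / 1000 = 0.000079 g
Length in meters = 26 cm / 100 = 0.26 m
Linear density = mass / length = 0.000079 / 0.26 = 0.00030385 g/m
Denier = (g/m) * 9000 = 0.00030385 * 9000 = 2.73

2.73


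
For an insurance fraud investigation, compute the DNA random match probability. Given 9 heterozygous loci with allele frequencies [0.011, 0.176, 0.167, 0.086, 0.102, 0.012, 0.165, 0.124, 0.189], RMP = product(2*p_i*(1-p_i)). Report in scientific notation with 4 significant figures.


Computing RMP for 9 loci:
Locus 1: 2 * 0.011 * 0.989 = 0.021758
Locus 2: 2 * 0.176 * 0.824 = 0.290048
Locus 3: 2 * 0.167 * 0.833 = 0.278222
Locus 4: 2 * 0.086 * 0.914 = 0.157208
Locus 5: 2 * 0.102 * 0.898 = 0.183192
Locus 6: 2 * 0.012 * 0.988 = 0.023712
Locus 7: 2 * 0.165 * 0.835 = 0.27555
Locus 8: 2 * 0.124 * 0.876 = 0.217248
Locus 9: 2 * 0.189 * 0.811 = 0.306558
RMP = 2.200e-08

2.200e-08


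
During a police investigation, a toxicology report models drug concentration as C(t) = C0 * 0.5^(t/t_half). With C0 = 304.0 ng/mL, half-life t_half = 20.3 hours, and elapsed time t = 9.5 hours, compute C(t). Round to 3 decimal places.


Drug concentration decay:
Number of half-lives = t / t_half = 9.5 / 20.3 = 0.46798
Decay factor = 0.5^0.46798 = 0.72297617
C(t) = 304.0 * 0.72297617 = 219.785 ng/mL

219.785


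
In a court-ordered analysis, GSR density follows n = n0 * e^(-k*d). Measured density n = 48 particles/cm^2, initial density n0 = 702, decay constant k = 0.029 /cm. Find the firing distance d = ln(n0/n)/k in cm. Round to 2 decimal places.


GSR distance calculation:
n0/n = 702 / 48 = 14.625
ln(n0/n) = 2.682732
d = 2.682732 / 0.029 = 92.51 cm

92.51


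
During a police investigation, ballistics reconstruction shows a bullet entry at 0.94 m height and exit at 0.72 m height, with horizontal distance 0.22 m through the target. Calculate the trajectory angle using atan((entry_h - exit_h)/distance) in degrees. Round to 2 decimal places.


Bullet trajectory angle:
Height difference = 0.94 - 0.72 = 0.22 m
angle = atan(0.22 / 0.22)
angle = atan(1)
angle = 45.00 degrees

45.00


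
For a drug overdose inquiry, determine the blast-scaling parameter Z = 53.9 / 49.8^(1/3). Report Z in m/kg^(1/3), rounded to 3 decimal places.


Scaled distance calculation:
W^(1/3) = 49.8^(1/3) = 3.679113
Z = R / W^(1/3) = 53.9 / 3.679113
Z = 14.650 m/kg^(1/3)

14.650


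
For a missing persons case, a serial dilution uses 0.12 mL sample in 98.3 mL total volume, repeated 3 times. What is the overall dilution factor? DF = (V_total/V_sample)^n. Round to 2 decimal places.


Dilution factor calculation:
Single dilution = V_total / V_sample = 98.3 / 0.12 ≈ 819.166667
Number of dilutions = 3
Total DF = (98.3 / 0.12)^3 (full precision, rounded at the end) = 549688707.75

549688707.75


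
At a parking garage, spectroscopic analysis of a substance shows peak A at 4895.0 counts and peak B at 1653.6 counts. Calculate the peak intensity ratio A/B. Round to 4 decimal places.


Spectral peak ratio:
Peak A = 4895.0 counts
Peak B = 1653.6 counts
Ratio = 4895.0 / 1653.6 = 2.9602

2.9602


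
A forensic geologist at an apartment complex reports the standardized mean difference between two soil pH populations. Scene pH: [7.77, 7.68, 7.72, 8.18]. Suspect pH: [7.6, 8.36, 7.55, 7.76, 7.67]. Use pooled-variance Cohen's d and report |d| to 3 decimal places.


Pooled-variance Cohen's d for soil pH comparison:
Scene mean = 31.35 / 4 = 7.8375
Suspect mean = 38.94 / 5 = 7.788
Scene sample variance s_s^2 = 0.053492
Suspect sample variance s_c^2 = 0.10847
Pooled variance = ((n_s-1)*s_s^2 + (n_c-1)*s_c^2) / (n_s + n_c - 2) = 0.084908
Pooled SD = sqrt(0.084908) = 0.29139
Mean difference = 0.0495
|d| = |0.0495| / 0.29139 = 0.170

0.170


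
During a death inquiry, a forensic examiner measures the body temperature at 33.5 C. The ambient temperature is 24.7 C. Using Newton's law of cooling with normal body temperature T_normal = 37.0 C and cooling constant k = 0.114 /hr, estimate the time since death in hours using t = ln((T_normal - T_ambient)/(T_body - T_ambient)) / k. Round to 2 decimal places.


Using Newton's law of cooling:
t = ln((T_normal - T_ambient) / (T_body - T_ambient)) / k
T_normal - T_ambient = 12.3
T_body - T_ambient = 8.8
Ratio = 1.397727
ln(ratio) = 0.334847
t = 0.334847 / 0.114 = 2.94 hours

2.94


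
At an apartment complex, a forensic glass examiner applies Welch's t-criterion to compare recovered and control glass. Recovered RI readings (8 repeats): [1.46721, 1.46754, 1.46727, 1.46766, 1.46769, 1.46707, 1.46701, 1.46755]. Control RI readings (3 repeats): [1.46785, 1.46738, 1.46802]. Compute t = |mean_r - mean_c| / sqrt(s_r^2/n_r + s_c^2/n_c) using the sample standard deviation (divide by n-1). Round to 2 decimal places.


Welch's t-criterion for glass RI comparison:
Recovered mean = sum / n_r = 11.739 / 8 = 1.467375
Control mean = sum / n_c = 4.40325 / 3 = 1.46775
Recovered sample variance s_r^2 = 7.18286e-08
Control sample variance s_c^2 = 1.099e-07
Welch SE (unpooled) = sqrt(s_r^2/n_r + s_c^2/n_c) = sqrt(8.97857e-09 + 3.66333e-08) = sqrt(4.56119e-08) = 0.000213569
|mean_r - mean_c| = 0.000375
t = 0.000375 / 0.000213569 = 1.76

1.76


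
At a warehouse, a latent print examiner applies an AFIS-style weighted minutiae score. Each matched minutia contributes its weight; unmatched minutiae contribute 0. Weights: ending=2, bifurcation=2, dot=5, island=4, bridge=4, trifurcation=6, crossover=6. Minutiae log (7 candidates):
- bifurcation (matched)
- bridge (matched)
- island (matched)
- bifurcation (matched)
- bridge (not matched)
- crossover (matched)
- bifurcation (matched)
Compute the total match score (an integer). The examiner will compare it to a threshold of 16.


Weighted minutiae match score:
  bifurcation: matched, +2 (running total 2)
  bridge: matched, +4 (running total 6)
  island: matched, +4 (running total 10)
  bifurcation: matched, +2 (running total 12)
  bridge: not matched, +0
  crossover: matched, +6 (running total 18)
  bifurcation: matched, +2 (running total 20)
Total score = 20
Threshold = 16; verdict = identification

20


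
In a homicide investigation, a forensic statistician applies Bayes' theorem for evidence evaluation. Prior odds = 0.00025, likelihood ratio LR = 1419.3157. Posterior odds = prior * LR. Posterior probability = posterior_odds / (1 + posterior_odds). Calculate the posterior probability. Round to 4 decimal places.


Bayesian evidence evaluation:
Posterior odds = prior_odds * LR = 0.00025 * 1419.3157 = 0.3548289
Posterior probability = posterior_odds / (1 + posterior_odds)
= 0.3548289 / (1 + 0.3548289)
= 0.3548289 / 1.3548289
= 0.2619

0.2619


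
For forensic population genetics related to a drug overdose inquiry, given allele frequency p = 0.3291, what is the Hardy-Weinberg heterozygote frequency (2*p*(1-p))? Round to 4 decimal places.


Hardy-Weinberg heterozygote frequency:
q = 1 - p = 1 - 0.3291 = 0.6709
2pq = 2 * 0.3291 * 0.6709 = 0.4416

0.4416


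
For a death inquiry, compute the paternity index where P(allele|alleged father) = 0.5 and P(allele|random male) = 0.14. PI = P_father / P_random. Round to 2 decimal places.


Paternity Index calculation:
PI = P(allele|father) / P(allele|random)
PI = 0.5 / 0.14
PI = 3.57

3.57


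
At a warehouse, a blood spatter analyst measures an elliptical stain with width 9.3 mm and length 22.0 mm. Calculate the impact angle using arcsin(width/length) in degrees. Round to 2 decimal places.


Blood spatter impact angle calculation:
width / length = 9.3 / 22.0 = 0.422727
angle = arcsin(0.422727)
angle = 25.01 degrees

25.01


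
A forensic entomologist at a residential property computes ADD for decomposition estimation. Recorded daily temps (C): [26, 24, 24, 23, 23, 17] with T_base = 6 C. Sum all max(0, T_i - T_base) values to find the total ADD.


Computing ADD day by day:
Day 1: max(0, 26 - 6) = 20
Day 2: max(0, 24 - 6) = 18
Day 3: max(0, 24 - 6) = 18
Day 4: max(0, 23 - 6) = 17
Day 5: max(0, 23 - 6) = 17
Day 6: max(0, 17 - 6) = 11
Total ADD = 101

101


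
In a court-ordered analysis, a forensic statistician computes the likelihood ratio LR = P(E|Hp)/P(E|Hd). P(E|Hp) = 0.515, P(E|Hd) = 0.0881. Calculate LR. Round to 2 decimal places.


Likelihood ratio calculation:
LR = P(E|Hp) / P(E|Hd)
LR = 0.515 / 0.0881
LR = 5.85

5.85


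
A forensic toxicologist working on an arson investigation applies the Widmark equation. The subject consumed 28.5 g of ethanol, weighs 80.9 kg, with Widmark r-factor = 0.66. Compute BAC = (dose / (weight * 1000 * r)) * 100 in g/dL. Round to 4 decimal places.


Applying the Widmark formula:
BAC = (dose_g / (body_wt * 1000 * r)) * 100
Denominator = 80.9 * 1000 * 0.66 = 53394
BAC = (28.5 / 53394) * 100
BAC = 0.0534 g/dL

0.0534


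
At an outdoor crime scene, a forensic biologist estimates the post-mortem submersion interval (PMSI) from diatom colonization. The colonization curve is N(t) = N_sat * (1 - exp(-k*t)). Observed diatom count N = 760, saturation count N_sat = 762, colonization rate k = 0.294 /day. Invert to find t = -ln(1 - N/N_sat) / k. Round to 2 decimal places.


PMSI from diatom colonization curve:
N / N_sat = 760 / 762 = 0.997375
1 - N/N_sat = 0.002625
ln(1 - N/N_sat) = -5.942674
t = -ln(1 - N/N_sat) / k = -(-5.942674) / 0.294 = 20.21 days

20.21


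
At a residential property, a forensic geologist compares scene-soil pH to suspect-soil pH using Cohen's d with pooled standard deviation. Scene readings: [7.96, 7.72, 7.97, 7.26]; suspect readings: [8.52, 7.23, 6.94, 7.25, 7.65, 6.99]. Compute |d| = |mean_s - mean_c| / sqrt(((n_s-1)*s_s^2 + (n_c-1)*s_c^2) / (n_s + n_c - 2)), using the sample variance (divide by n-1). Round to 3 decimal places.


Pooled-variance Cohen's d for soil pH comparison:
Scene mean = 30.91 / 4 = 7.7275
Suspect mean = 44.58 / 6 = 7.43
Scene sample variance s_s^2 = 0.110492
Suspect sample variance s_c^2 = 0.34852
Pooled variance = ((n_s-1)*s_s^2 + (n_c-1)*s_c^2) / (n_s + n_c - 2) = 0.259259
Pooled SD = sqrt(0.259259) = 0.509175
Mean difference = 0.2975
|d| = |0.2975| / 0.509175 = 0.584

0.584


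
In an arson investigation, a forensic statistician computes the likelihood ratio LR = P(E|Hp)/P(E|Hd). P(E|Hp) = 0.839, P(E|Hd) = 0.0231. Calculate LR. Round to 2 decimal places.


Likelihood ratio calculation:
LR = P(E|Hp) / P(E|Hd)
LR = 0.839 / 0.0231
LR = 36.32

36.32


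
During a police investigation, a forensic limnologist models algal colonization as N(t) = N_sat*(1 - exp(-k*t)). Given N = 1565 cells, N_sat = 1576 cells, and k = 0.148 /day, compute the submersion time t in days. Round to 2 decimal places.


PMSI from diatom colonization curve:
N / N_sat = 1565 / 1576 = 0.99302
1 - N/N_sat = 0.00698
ln(1 - N/N_sat) = -4.964706
t = -ln(1 - N/N_sat) / k = -(-4.964706) / 0.148 = 33.55 days

33.55


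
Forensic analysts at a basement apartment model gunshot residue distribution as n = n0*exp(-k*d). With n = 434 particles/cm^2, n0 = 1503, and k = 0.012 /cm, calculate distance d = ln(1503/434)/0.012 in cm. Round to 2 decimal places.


GSR distance calculation:
n0/n = 1503 / 434 = 3.463134
ln(n0/n) = 1.242174
d = 1.242174 / 0.012 = 103.51 cm

103.51


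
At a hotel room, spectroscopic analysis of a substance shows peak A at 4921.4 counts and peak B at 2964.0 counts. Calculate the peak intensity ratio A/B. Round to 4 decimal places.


Spectral peak ratio:
Peak A = 4921.4 counts
Peak B = 2964.0 counts
Ratio = 4921.4 / 2964.0 = 1.6604

1.6604


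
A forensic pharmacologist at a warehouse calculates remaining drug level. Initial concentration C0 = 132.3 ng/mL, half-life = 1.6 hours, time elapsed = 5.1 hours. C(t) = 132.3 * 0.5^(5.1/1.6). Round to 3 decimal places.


Drug concentration decay:
Number of half-lives = t / t_half = 5.1 / 1.6 = 3.1875
Decay factor = 0.5^3.1875 = 0.10976576
C(t) = 132.3 * 0.10976576 = 14.522 ng/mL

14.522


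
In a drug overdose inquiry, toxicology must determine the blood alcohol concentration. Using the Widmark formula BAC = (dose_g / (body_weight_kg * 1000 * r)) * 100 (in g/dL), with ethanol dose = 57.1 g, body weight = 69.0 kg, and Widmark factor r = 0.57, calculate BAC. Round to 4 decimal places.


Applying the Widmark formula:
BAC = (dose_g / (body_wt * 1000 * r)) * 100
Denominator = 69.0 * 1000 * 0.57 = 39330
BAC = (57.1 / 39330) * 100
BAC = 0.1452 g/dL

0.1452


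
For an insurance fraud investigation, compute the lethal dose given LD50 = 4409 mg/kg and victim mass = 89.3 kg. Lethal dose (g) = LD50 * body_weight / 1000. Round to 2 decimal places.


Lethal dose calculation:
Lethal dose = LD50 * body_weight / 1000
= 4409 * 89.3 / 1000
= 393723.7 / 1000
= 393.72 g

393.72


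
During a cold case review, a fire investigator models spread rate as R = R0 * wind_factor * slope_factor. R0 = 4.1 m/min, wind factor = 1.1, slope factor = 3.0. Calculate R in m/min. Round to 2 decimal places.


Fire spread rate calculation:
R = R0 * wind_factor * slope_factor
= 4.1 * 1.1 * 3.0
= 4.51 * 3.0
= 13.53 m/min

13.53


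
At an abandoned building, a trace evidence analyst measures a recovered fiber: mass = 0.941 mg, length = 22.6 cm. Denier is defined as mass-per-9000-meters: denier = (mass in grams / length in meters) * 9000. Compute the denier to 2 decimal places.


Denier calculation:
Mass in grams = 0.941 mg / 1000 = 0.000941 g
Length in meters = 22.6 cm / 100 = 0.226 m
Linear density = mass / length = 0.000941 / 0.226 = 0.00416372 g/m
Denier = (g/m) * 9000 = 0.00416372 * 9000 = 37.47

37.47


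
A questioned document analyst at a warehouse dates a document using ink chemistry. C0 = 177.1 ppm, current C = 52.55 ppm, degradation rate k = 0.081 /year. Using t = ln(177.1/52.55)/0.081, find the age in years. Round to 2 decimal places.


Document age estimation:
C0/C = 177.1 / 52.55 = 3.370124
ln(C0/C) = 1.21495
t = 1.21495 / 0.081 = 15.00 years

15.00


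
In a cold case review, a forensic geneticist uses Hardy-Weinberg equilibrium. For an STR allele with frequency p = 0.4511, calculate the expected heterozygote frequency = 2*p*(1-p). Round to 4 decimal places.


Hardy-Weinberg heterozygote frequency:
q = 1 - p = 1 - 0.4511 = 0.5489
2pq = 2 * 0.4511 * 0.5489 = 0.4952

0.4952


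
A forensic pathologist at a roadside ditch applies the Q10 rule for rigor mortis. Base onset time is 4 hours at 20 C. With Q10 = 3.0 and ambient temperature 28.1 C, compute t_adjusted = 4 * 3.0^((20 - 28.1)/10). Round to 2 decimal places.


Rigor mortis time adjustment:
Exponent = (T_ref - T_actual) / 10 = (20 - 28.1) / 10 = -0.81
Q10 factor = 3.0^-0.81 = 0.41071
t_adjusted = 4 * 0.41071 = 1.64 hours

1.64


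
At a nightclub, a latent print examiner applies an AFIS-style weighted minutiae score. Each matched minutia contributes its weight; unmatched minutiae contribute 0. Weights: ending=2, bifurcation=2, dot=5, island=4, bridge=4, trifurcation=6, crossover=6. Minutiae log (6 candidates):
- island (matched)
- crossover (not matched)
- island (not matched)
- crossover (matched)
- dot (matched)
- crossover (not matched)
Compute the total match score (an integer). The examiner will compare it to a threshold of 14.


Weighted minutiae match score:
  island: matched, +4 (running total 4)
  crossover: not matched, +0
  island: not matched, +0
  crossover: matched, +6 (running total 10)
  dot: matched, +5 (running total 15)
  crossover: not matched, +0
Total score = 15
Threshold = 14; verdict = identification

15


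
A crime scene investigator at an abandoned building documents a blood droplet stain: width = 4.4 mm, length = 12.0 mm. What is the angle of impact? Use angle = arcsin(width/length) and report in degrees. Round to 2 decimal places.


Blood spatter impact angle calculation:
width / length = 4.4 / 12.0 = 0.366667
angle = arcsin(0.366667)
angle = 21.51 degrees

21.51


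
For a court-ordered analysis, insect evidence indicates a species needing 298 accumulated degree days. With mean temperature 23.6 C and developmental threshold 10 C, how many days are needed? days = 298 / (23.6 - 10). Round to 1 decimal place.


Insect development time:
Effective temperature = avg_temp - T_base = 23.6 - 10 = 13.6 C
Days = ADD / effective_temp = 298 / 13.6 = 21.9 days

21.9


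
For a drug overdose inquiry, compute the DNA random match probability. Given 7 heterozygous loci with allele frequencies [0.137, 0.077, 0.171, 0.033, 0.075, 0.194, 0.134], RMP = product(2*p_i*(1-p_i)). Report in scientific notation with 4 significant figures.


Computing RMP for 7 loci:
Locus 1: 2 * 0.137 * 0.863 = 0.236462
Locus 2: 2 * 0.077 * 0.923 = 0.142142
Locus 3: 2 * 0.171 * 0.829 = 0.283518
Locus 4: 2 * 0.033 * 0.967 = 0.063822
Locus 5: 2 * 0.075 * 0.925 = 0.13875
Locus 6: 2 * 0.194 * 0.806 = 0.312728
Locus 7: 2 * 0.134 * 0.866 = 0.232088
RMP = 6.125e-06

6.125e-06


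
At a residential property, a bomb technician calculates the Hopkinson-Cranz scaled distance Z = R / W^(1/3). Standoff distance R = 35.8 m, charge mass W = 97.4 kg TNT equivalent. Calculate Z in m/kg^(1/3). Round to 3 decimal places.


Scaled distance calculation:
W^(1/3) = 97.4^(1/3) = 4.601008
Z = R / W^(1/3) = 35.8 / 4.601008
Z = 7.781 m/kg^(1/3)

7.781


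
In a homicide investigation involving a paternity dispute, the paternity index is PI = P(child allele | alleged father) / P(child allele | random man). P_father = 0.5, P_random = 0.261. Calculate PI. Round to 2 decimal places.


Paternity Index calculation:
PI = P(allele|father) / P(allele|random)
PI = 0.5 / 0.261
PI = 1.92

1.92


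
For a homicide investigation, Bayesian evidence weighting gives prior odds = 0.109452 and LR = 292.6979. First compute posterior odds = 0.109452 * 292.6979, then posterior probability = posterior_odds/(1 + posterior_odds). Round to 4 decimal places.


Bayesian evidence evaluation:
Posterior odds = prior_odds * LR = 0.109452 * 292.6979 = 32.03637
Posterior probability = posterior_odds / (1 + posterior_odds)
= 32.03637 / (1 + 32.03637)
= 32.03637 / 33.03637
= 0.9697

0.9697


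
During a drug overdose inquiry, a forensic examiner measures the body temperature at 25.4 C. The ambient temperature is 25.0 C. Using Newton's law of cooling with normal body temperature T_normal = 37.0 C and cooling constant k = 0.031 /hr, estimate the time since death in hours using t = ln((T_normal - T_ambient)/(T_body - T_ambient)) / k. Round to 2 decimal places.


Using Newton's law of cooling:
t = ln((T_normal - T_ambient) / (T_body - T_ambient)) / k
T_normal - T_ambient = 12.0
T_body - T_ambient = 0.4
Ratio = 30
ln(ratio) = 3.401197
t = 3.401197 / 0.031 = 109.72 hours

109.72


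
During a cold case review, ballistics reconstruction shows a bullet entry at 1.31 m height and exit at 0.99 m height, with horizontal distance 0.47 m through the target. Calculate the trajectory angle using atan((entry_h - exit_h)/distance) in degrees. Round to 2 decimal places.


Bullet trajectory angle:
Height difference = 1.31 - 0.99 = 0.32 m
angle = atan(0.32 / 0.47)
angle = atan(0.680851)
angle = 34.25 degrees

34.25


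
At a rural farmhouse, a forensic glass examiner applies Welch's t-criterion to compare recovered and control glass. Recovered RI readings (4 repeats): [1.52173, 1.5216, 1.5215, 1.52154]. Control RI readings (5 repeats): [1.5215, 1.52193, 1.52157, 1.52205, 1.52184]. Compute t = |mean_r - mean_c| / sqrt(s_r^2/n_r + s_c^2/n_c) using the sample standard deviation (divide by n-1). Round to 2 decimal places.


Welch's t-criterion for glass RI comparison:
Recovered mean = sum / n_r = 6.08637 / 4 = 1.5215925
Control mean = sum / n_c = 7.60889 / 5 = 1.521778
Recovered sample variance s_r^2 = 1.00917e-08
Control sample variance s_c^2 = 5.537e-08
Welch SE (unpooled) = sqrt(s_r^2/n_r + s_c^2/n_c) = sqrt(2.52292e-09 + 1.1074e-08) = sqrt(1.35969e-08) = 0.000116606
|mean_r - mean_c| = 0.0001855
t = 0.0001855 / 0.000116606 = 1.59

1.59


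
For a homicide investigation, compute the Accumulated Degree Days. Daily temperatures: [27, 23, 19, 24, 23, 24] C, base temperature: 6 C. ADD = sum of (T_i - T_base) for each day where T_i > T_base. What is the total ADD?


Computing ADD day by day:
Day 1: max(0, 27 - 6) = 21
Day 2: max(0, 23 - 6) = 17
Day 3: max(0, 19 - 6) = 13
Day 4: max(0, 24 - 6) = 18
Day 5: max(0, 23 - 6) = 17
Day 6: max(0, 24 - 6) = 18
Total ADD = 104

104


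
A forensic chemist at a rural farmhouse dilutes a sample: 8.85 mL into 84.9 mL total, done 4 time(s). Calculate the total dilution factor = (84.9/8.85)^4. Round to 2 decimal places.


Dilution factor calculation:
Single dilution = V_total / V_sample = 84.9 / 8.85 ≈ 9.59322
Number of dilutions = 4
Total DF = (84.9 / 8.85)^4 (full precision, rounded at the end) = 8469.50

8469.50


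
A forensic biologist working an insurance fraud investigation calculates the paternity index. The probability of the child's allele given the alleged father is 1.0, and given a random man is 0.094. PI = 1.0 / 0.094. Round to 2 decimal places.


Paternity Index calculation:
PI = P(allele|father) / P(allele|random)
PI = 1.0 / 0.094
PI = 10.64

10.64


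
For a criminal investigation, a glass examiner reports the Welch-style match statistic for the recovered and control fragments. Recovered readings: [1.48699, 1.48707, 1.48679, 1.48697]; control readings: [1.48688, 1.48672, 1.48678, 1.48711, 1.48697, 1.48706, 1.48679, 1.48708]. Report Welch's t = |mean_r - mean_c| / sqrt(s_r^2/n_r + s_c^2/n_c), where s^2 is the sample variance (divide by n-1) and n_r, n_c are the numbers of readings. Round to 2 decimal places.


Welch's t-criterion for glass RI comparison:
Recovered mean = sum / n_r = 5.94782 / 4 = 1.486955
Control mean = sum / n_c = 11.89539 / 8 = 1.4869237
Recovered sample variance s_r^2 = 1.39667e-08
Control sample variance s_c^2 = 2.31125e-08
Welch SE (unpooled) = sqrt(s_r^2/n_r + s_c^2/n_c) = sqrt(3.49167e-09 + 2.88906e-09) = sqrt(6.38073e-09) = 7.98795e-05
|mean_r - mean_c| = 3.125e-05
t = 3.125e-05 / 7.98795e-05 = 0.39

0.39


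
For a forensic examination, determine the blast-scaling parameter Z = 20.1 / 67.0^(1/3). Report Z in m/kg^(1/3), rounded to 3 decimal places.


Scaled distance calculation:
W^(1/3) = 67.0^(1/3) = 4.061548
Z = R / W^(1/3) = 20.1 / 4.061548
Z = 4.949 m/kg^(1/3)

4.949


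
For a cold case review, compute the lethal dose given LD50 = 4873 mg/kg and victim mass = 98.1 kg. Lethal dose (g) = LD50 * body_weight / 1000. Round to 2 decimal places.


Lethal dose calculation:
Lethal dose = LD50 * body_weight / 1000
= 4873 * 98.1 / 1000
= 478041.3 / 1000
= 478.04 g

478.04


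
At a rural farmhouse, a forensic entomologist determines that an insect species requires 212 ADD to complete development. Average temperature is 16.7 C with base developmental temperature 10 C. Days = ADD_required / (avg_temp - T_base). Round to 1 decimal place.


Insect development time:
Effective temperature = avg_temp - T_base = 16.7 - 10 = 6.7 C
Days = ADD / effective_temp = 212 / 6.7 = 31.6 days

31.6


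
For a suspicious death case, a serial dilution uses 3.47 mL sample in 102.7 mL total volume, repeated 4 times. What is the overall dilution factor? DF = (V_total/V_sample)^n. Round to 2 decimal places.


Dilution factor calculation:
Single dilution = V_total / V_sample = 102.7 / 3.47 ≈ 29.596542
Number of dilutions = 4
Total DF = (102.7 / 3.47)^4 (full precision, rounded at the end) = 767297.66

767297.66


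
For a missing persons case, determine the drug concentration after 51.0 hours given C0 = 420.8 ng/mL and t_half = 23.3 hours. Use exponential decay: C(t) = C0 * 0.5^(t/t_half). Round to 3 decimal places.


Drug concentration decay:
Number of half-lives = t / t_half = 51.0 / 23.3 = 2.188841
Decay factor = 0.5^2.188841 = 0.21932756
C(t) = 420.8 * 0.21932756 = 92.293 ng/mL

92.293


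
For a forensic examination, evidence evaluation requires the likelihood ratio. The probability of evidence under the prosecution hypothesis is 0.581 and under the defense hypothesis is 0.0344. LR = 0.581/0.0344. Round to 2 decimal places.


Likelihood ratio calculation:
LR = P(E|Hp) / P(E|Hd)
LR = 0.581 / 0.0344
LR = 16.89

16.89


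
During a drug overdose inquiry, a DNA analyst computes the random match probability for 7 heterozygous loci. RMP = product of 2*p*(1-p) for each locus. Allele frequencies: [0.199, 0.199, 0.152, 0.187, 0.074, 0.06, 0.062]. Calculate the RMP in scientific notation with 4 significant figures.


Computing RMP for 7 loci:
Locus 1: 2 * 0.199 * 0.801 = 0.318798
Locus 2: 2 * 0.199 * 0.801 = 0.318798
Locus 3: 2 * 0.152 * 0.848 = 0.257792
Locus 4: 2 * 0.187 * 0.813 = 0.304062
Locus 5: 2 * 0.074 * 0.926 = 0.137048
Locus 6: 2 * 0.06 * 0.94 = 0.1128
Locus 7: 2 * 0.062 * 0.938 = 0.116312
RMP = 1.432e-05

1.432e-05


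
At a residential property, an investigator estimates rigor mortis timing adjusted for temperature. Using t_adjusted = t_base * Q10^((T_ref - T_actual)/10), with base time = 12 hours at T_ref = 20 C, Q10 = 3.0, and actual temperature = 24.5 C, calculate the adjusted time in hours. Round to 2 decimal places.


Rigor mortis time adjustment:
Exponent = (T_ref - T_actual) / 10 = (20 - 24.5) / 10 = -0.45
Q10 factor = 3.0^-0.45 = 0.60995
t_adjusted = 12 * 0.60995 = 7.32 hours

7.32


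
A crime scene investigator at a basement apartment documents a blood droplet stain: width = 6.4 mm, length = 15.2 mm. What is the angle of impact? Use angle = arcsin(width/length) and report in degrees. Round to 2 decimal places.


Blood spatter impact angle calculation:
width / length = 6.4 / 15.2 = 0.421053
angle = arcsin(0.421053)
angle = 24.90 degrees

24.90


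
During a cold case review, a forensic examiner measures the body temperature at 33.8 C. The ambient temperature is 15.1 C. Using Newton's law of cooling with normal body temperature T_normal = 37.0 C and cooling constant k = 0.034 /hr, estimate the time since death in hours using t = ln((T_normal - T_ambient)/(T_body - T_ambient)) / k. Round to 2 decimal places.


Using Newton's law of cooling:
t = ln((T_normal - T_ambient) / (T_body - T_ambient)) / k
T_normal - T_ambient = 21.9
T_body - T_ambient = 18.7
Ratio = 1.171123
ln(ratio) = 0.157963
t = 0.157963 / 0.034 = 4.65 hours

4.65


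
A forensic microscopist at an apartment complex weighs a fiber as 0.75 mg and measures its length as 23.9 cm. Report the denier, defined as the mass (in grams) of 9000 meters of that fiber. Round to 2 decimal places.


Denier calculation:
Mass in grams = 0.75 mg / 1000 = 0.00075 g
Length in meters = 23.9 cm / 100 = 0.239 m
Linear density = mass / length = 0.00075 / 0.239 = 0.00313808 g/m
Denier = (g/m) * 9000 = 0.00313808 * 9000 = 28.24

28.24


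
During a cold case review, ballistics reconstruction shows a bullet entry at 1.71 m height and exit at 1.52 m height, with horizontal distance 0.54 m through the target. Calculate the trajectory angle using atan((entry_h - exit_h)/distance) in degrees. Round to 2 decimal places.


Bullet trajectory angle:
Height difference = 1.71 - 1.52 = 0.19 m
angle = atan(0.19 / 0.54)
angle = atan(0.351852)
angle = 19.38 degrees

19.38


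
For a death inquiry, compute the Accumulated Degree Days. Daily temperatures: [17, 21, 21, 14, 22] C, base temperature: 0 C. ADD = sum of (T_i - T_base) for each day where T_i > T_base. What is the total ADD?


Computing ADD day by day:
Day 1: max(0, 17 - 0) = 17
Day 2: max(0, 21 - 0) = 21
Day 3: max(0, 21 - 0) = 21
Day 4: max(0, 14 - 0) = 14
Day 5: max(0, 22 - 0) = 22
Total ADD = 95

95


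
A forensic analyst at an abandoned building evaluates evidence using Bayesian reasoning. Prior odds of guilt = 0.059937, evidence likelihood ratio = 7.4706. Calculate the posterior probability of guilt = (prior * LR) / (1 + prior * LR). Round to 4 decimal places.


Bayesian evidence evaluation:
Posterior odds = prior_odds * LR = 0.059937 * 7.4706 = 0.4477654
Posterior probability = posterior_odds / (1 + posterior_odds)
= 0.4477654 / (1 + 0.4477654)
= 0.4477654 / 1.4477654
= 0.3093

0.3093


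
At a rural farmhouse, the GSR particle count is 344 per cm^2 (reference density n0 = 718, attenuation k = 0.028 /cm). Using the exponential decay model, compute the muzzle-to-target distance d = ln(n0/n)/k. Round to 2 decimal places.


GSR distance calculation:
n0/n = 718 / 344 = 2.087209
ln(n0/n) = 0.735828
d = 0.735828 / 0.028 = 26.28 cm

26.28


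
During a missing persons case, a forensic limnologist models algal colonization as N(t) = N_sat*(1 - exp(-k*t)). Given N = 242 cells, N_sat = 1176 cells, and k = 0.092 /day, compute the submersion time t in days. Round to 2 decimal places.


PMSI from diatom colonization curve:
N / N_sat = 242 / 1176 = 0.205782
1 - N/N_sat = 0.794218
ln(1 - N/N_sat) = -0.230397
t = -ln(1 - N/N_sat) / k = -(-0.230397) / 0.092 = 2.50 days

2.50


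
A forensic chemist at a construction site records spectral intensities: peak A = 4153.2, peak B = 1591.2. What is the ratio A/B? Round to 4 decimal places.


Spectral peak ratio:
Peak A = 4153.2 counts
Peak B = 1591.2 counts
Ratio = 4153.2 / 1591.2 = 2.6101

2.6101


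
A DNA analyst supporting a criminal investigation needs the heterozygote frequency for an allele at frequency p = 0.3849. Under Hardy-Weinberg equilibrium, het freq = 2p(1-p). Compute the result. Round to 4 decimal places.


Hardy-Weinberg heterozygote frequency:
q = 1 - p = 1 - 0.3849 = 0.6151
2pq = 2 * 0.3849 * 0.6151 = 0.4735

0.4735


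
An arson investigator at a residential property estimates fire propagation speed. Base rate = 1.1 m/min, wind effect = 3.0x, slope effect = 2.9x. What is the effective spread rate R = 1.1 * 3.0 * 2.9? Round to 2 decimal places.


Fire spread rate calculation:
R = R0 * wind_factor * slope_factor
= 1.1 * 3.0 * 2.9
= 3.3 * 2.9
= 9.57 m/min

9.57
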